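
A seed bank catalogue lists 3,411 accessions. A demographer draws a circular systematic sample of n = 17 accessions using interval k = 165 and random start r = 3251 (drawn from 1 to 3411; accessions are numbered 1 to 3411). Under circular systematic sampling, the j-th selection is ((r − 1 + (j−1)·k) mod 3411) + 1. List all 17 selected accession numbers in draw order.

Selection 1: 3251
Selection 2: 3251 + 165 = 3416 → 3416 − 3411 = 5
Selection 3: 5 + 165 = 170
Selection 4: 170 + 165 = 335
Selection 5: 335 + 165 = 500
Selection 6: 500 + 165 = 665
Selection 7: 665 + 165 = 830
Selection 8: 830 + 165 = 995
Selection 9: 995 + 165 = 1160
Selection 10: 1160 + 165 = 1325
Selection 11: 1325 + 165 = 1490
Selection 12: 1490 + 165 = 1655
Selection 13: 1655 + 165 = 1820
Selection 14: 1820 + 165 = 1985
Selection 15: 1985 + 165 = 2150
Selection 16: 2150 + 165 = 2315
Selection 17: 2315 + 165 = 2480

3251, 5, 170, 335, 500, 665, 830, 995, 1160, 1325, 1490, 1655, 1820, 1985, 2150, 2315, 2480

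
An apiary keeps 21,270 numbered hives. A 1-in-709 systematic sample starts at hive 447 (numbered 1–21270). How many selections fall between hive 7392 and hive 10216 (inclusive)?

4

k = 709
First selection ≥ 7392: 447 + ⌈(7392−447)/709⌉·709 = 447 + 10×709 = 7537
Last selection ≤ 10216: 447 + ⌊(10216−447)/709⌋·709 = 447 + 13×709 = 9664
Count = 13 − 10 + 1 = 4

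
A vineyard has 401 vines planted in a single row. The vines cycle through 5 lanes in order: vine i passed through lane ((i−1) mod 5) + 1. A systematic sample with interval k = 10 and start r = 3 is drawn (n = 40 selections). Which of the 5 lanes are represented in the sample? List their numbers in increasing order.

3

Consecutive selections differ by k = 10, so their lane numbers differ by 10 mod 5 = 0.
gcd(10, 5) = 5, so the sample visits 5/5 = 1 distinct residues mod 5.
Start 3 is lane 3; the lanes hit are 3.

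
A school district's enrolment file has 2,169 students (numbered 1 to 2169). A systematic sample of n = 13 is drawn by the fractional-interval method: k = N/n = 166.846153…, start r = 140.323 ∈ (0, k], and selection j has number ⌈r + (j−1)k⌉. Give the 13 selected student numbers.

j=1: r + 0k = 140.323 → ⌈·⌉ = 141
j=2: r + 1k = 307.169153… → ⌈·⌉ = 308
j=3: r + 2k = 474.015307… → ⌈·⌉ = 475
j=4: r + 3k = 640.861461… → ⌈·⌉ = 641
j=5: r + 4k = 807.707615… → ⌈·⌉ = 808
j=6: r + 5k = 974.553769… → ⌈·⌉ = 975
j=7: r + 6k = 1141.399923… → ⌈·⌉ = 1142
j=8: r + 7k = 1308.246076… → ⌈·⌉ = 1309
j=9: r + 8k = 1475.092230… → ⌈·⌉ = 1476
j=10: r + 9k = 1641.938384… → ⌈·⌉ = 1642
j=11: r + 10k = 1808.784538… → ⌈·⌉ = 1809
j=12: r + 11k = 1975.630692… → ⌈·⌉ = 1976
j=13: r + 12k = 2142.476846… → ⌈·⌉ = 2143

141, 308, 475, 641, 808, 975, 1142, 1309, 1476, 1642, 1809, 1976, 2143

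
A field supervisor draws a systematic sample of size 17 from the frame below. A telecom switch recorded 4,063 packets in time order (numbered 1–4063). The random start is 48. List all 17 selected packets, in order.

48, 287, 526, 765, 1004, 1243, 1482, 1721, 1960, 2199, 2438, 2677, 2916, 3155, 3394, 3633, 3872

k = N/n = 4063/17 = 239
packet 1: 48
packet 2: 48 + 239 = 287
packet 3: 287 + 239 = 526
packet 4: 526 + 239 = 765
packet 5: 765 + 239 = 1004
packet 6: 1004 + 239 = 1243
packet 7: 1243 + 239 = 1482
packet 8: 1482 + 239 = 1721
packet 9: 1721 + 239 = 1960
packet 10: 1960 + 239 = 2199
packet 11: 2199 + 239 = 2438
packet 12: 2438 + 239 = 2677
packet 13: 2677 + 239 = 2916
packet 14: 2916 + 239 = 3155
packet 15: 3155 + 239 = 3394
packet 16: 3394 + 239 = 3633
packet 17: 3633 + 239 = 3872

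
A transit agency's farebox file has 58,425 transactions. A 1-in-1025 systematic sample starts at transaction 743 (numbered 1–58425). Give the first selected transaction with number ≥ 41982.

42768

k = 1025
Steps past start: ⌈(41982 − 743)/1025⌉ = ⌈41239/1025⌉ = 41
Selected transaction: 743 + 41×1025 = 42768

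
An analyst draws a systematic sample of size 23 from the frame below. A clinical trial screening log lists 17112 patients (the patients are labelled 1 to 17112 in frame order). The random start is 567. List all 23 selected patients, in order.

k = N/n = 17112/23 = 744
patient 1: 567
patient 2: 567 + 744 = 1311
patient 3: 1311 + 744 = 2055
patient 4: 2055 + 744 = 2799
patient 5: 2799 + 744 = 3543
patient 6: 3543 + 744 = 4287
patient 7: 4287 + 744 = 5031
patient 8: 5031 + 744 = 5775
patient 9: 5775 + 744 = 6519
patient 10: 6519 + 744 = 7263
patient 11: 7263 + 744 = 8007
patient 12: 8007 + 744 = 8751
patient 13: 8751 + 744 = 9495
patient 14: 9495 + 744 = 10239
patient 15: 10239 + 744 = 10983
patient 16: 10983 + 744 = 11727
patient 17: 11727 + 744 = 12471
patient 18: 12471 + 744 = 13215
patient 19: 13215 + 744 = 13959
patient 20: 13959 + 744 = 14703
patient 21: 14703 + 744 = 15447
patient 22: 15447 + 744 = 16191
patient 23: 16191 + 744 = 16935

567, 1311, 2055, 2799, 3543, 4287, 5031, 5775, 6519, 7263, 8007, 8751, 9495, 10239, 10983, 11727, 12471, 13215, 13959, 14703, 15447, 16191, 16935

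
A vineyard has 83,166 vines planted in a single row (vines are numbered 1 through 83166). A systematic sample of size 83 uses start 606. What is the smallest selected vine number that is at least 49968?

k = 83166/83 = 1002
Steps past start: ⌈(49968 − 606)/1002⌉ = ⌈49362/1002⌉ = 50
Selected vine: 606 + 50×1002 = 50706

50706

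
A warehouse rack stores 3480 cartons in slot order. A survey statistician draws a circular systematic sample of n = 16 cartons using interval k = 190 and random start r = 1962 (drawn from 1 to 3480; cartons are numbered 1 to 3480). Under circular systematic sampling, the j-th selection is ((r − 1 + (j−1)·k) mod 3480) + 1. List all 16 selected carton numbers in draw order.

1962, 2152, 2342, 2532, 2722, 2912, 3102, 3292, 2, 192, 382, 572, 762, 952, 1142, 1332

Selection 1: 1962
Selection 2: 1962 + 190 = 2152
Selection 3: 2152 + 190 = 2342
Selection 4: 2342 + 190 = 2532
Selection 5: 2532 + 190 = 2722
Selection 6: 2722 + 190 = 2912
Selection 7: 2912 + 190 = 3102
Selection 8: 3102 + 190 = 3292
Selection 9: 3292 + 190 = 3482 → 3482 − 3480 = 2
Selection 10: 2 + 190 = 192
Selection 11: 192 + 190 = 382
Selection 12: 382 + 190 = 572
Selection 13: 572 + 190 = 762
Selection 14: 762 + 190 = 952
Selection 15: 952 + 190 = 1142
Selection 16: 1142 + 190 = 1332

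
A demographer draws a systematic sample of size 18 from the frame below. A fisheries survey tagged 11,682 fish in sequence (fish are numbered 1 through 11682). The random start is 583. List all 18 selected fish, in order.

k = N/n = 11682/18 = 649
fish 1: 583
fish 2: 583 + 649 = 1232
fish 3: 1232 + 649 = 1881
fish 4: 1881 + 649 = 2530
fish 5: 2530 + 649 = 3179
fish 6: 3179 + 649 = 3828
fish 7: 3828 + 649 = 4477
fish 8: 4477 + 649 = 5126
fish 9: 5126 + 649 = 5775
fish 10: 5775 + 649 = 6424
fish 11: 6424 + 649 = 7073
fish 12: 7073 + 649 = 7722
fish 13: 7722 + 649 = 8371
fish 14: 8371 + 649 = 9020
fish 15: 9020 + 649 = 9669
fish 16: 9669 + 649 = 10318
fish 17: 10318 + 649 = 10967
fish 18: 10967 + 649 = 11616

583, 1232, 1881, 2530, 3179, 3828, 4477, 5126, 5775, 6424, 7073, 7722, 8371, 9020, 9669, 10318, 10967, 11616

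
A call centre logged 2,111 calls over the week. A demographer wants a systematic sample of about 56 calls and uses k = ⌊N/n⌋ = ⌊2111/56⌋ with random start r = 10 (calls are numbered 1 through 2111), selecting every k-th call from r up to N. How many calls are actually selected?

k = ⌊2111/56⌋ = 37
Achieved size = ⌊(2111 − 10)/37⌋ + 1 = ⌊2101/37⌋ + 1 = 56 + 1 = 57
(last selection: 10 + 56×37 = 2082 ≤ 2111; next would be 2119 > 2111)

57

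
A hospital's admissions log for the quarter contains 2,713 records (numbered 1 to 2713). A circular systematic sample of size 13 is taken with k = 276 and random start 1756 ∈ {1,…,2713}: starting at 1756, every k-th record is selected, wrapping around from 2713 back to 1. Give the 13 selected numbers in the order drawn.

Selection 1: 1756
Selection 2: 1756 + 276 = 2032
Selection 3: 2032 + 276 = 2308
Selection 4: 2308 + 276 = 2584
Selection 5: 2584 + 276 = 2860 → 2860 − 2713 = 147
Selection 6: 147 + 276 = 423
Selection 7: 423 + 276 = 699
Selection 8: 699 + 276 = 975
Selection 9: 975 + 276 = 1251
Selection 10: 1251 + 276 = 1527
Selection 11: 1527 + 276 = 1803
Selection 12: 1803 + 276 = 2079
Selection 13: 2079 + 276 = 2355

1756, 2032, 2308, 2584, 147, 423, 699, 975, 1251, 1527, 1803, 2079, 2355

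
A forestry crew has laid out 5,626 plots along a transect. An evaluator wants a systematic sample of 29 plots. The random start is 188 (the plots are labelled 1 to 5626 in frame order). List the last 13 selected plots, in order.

3292, 3486, 3680, 3874, 4068, 4262, 4456, 4650, 4844, 5038, 5232, 5426, 5620

k = N/n = 5626/29 = 194
17th selection = 188 + 16×194 = 3292
18th: 3292 + 194 = 3486
19th: 3486 + 194 = 3680
20th: 3680 + 194 = 3874
21st: 3874 + 194 = 4068
22nd: 4068 + 194 = 4262
23rd: 4262 + 194 = 4456
24th: 4456 + 194 = 4650
25th: 4650 + 194 = 4844
26th: 4844 + 194 = 5038
27th: 5038 + 194 = 5232
28th: 5232 + 194 = 5426
29th: 5426 + 194 = 5620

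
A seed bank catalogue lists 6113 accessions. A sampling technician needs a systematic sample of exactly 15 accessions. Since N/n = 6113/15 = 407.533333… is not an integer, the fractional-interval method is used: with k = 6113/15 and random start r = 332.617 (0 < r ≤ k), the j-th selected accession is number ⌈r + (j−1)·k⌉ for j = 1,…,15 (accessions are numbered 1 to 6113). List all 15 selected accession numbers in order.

j=1: r + 0k = 332.617 → ⌈·⌉ = 333
j=2: r + 1k = 740.150333… → ⌈·⌉ = 741
j=3: r + 2k = 1147.683666… → ⌈·⌉ = 1148
j=4: r + 3k = 1555.217 → ⌈·⌉ = 1556
j=5: r + 4k = 1962.750333… → ⌈·⌉ = 1963
j=6: r + 5k = 2370.283666… → ⌈·⌉ = 2371
j=7: r + 6k = 2777.817 → ⌈·⌉ = 2778
j=8: r + 7k = 3185.350333… → ⌈·⌉ = 3186
j=9: r + 8k = 3592.883666… → ⌈·⌉ = 3593
j=10: r + 9k = 4000.417 → ⌈·⌉ = 4001
j=11: r + 10k = 4407.950333… → ⌈·⌉ = 4408
j=12: r + 11k = 4815.483666… → ⌈·⌉ = 4816
j=13: r + 12k = 5223.017 → ⌈·⌉ = 5224
j=14: r + 13k = 5630.550333… → ⌈·⌉ = 5631
j=15: r + 14k = 6038.083666… → ⌈·⌉ = 6039

333, 741, 1148, 1556, 1963, 2371, 2778, 3186, 3593, 4001, 4408, 4816, 5224, 5631, 6039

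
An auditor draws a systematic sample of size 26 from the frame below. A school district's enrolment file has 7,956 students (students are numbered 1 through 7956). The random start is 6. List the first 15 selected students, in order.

6, 312, 618, 924, 1230, 1536, 1842, 2148, 2454, 2760, 3066, 3372, 3678, 3984, 4290

k = N/n = 7956/26 = 306
student 1: 6
student 2: 6 + 306 = 312
student 3: 312 + 306 = 618
student 4: 618 + 306 = 924
student 5: 924 + 306 = 1230
student 6: 1230 + 306 = 1536
student 7: 1536 + 306 = 1842
student 8: 1842 + 306 = 2148
student 9: 2148 + 306 = 2454
student 10: 2454 + 306 = 2760
student 11: 2760 + 306 = 3066
student 12: 3066 + 306 = 3372
student 13: 3372 + 306 = 3678
student 14: 3678 + 306 = 3984
student 15: 3984 + 306 = 4290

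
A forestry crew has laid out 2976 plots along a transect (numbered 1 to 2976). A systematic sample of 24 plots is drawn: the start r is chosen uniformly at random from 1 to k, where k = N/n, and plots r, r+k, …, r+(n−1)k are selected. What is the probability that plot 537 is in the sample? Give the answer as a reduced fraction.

k = 2976/24 = 124.
Plot 537 is selected iff r ≡ 537 (mod 124); exactly one such r in {1,…,124}.
Inclusion probability = 1/124.

1/124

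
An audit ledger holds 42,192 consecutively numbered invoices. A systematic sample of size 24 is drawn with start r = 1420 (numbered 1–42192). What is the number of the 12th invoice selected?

20758

k = 42192/24 = 1758
12th selection = r + (12−1)·k = 1420 + 11×1758 = 1420 + 19338 = 20758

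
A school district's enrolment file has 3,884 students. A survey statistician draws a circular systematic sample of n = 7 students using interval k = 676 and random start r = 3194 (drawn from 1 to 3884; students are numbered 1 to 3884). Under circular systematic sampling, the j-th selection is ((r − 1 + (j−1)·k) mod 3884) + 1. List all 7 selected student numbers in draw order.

Selection 1: 3194
Selection 2: 3194 + 676 = 3870
Selection 3: 3870 + 676 = 4546 → 4546 − 3884 = 662
Selection 4: 662 + 676 = 1338
Selection 5: 1338 + 676 = 2014
Selection 6: 2014 + 676 = 2690
Selection 7: 2690 + 676 = 3366

3194, 3870, 662, 1338, 2014, 2690, 3366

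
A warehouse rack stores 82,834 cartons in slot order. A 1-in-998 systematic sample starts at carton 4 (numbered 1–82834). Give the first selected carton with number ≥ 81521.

81840

k = 998
Steps past start: ⌈(81521 − 4)/998⌉ = ⌈81517/998⌉ = 82
Selected carton: 4 + 82×998 = 81840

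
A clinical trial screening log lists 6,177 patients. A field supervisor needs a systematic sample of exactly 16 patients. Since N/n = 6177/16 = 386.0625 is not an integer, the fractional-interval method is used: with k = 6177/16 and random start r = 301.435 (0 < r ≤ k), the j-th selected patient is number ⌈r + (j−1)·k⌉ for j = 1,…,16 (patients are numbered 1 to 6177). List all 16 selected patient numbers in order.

j=1: r + 0k = 301.435 → ⌈·⌉ = 302
j=2: r + 1k = 687.4975 → ⌈·⌉ = 688
j=3: r + 2k = 1073.56 → ⌈·⌉ = 1074
j=4: r + 3k = 1459.6225 → ⌈·⌉ = 1460
j=5: r + 4k = 1845.685 → ⌈·⌉ = 1846
j=6: r + 5k = 2231.7475 → ⌈·⌉ = 2232
j=7: r + 6k = 2617.81 → ⌈·⌉ = 2618
j=8: r + 7k = 3003.8725 → ⌈·⌉ = 3004
j=9: r + 8k = 3389.935 → ⌈·⌉ = 3390
j=10: r + 9k = 3775.9975 → ⌈·⌉ = 3776
j=11: r + 10k = 4162.06 → ⌈·⌉ = 4163
j=12: r + 11k = 4548.1225 → ⌈·⌉ = 4549
j=13: r + 12k = 4934.185 → ⌈·⌉ = 4935
j=14: r + 13k = 5320.2475 → ⌈·⌉ = 5321
j=15: r + 14k = 5706.31 → ⌈·⌉ = 5707
j=16: r + 15k = 6092.3725 → ⌈·⌉ = 6093

302, 688, 1074, 1460, 1846, 2232, 2618, 3004, 3390, 3776, 4163, 4549, 4935, 5321, 5707, 6093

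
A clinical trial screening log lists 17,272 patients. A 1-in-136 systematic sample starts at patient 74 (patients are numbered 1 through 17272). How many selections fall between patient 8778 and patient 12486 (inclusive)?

k = 136
First selection ≥ 8778: 74 + ⌈(8778−74)/136⌉·136 = 74 + 64×136 = 8778
Last selection ≤ 12486: 74 + ⌊(12486−74)/136⌋·136 = 74 + 91×136 = 12450
Count = 91 − 64 + 1 = 28

28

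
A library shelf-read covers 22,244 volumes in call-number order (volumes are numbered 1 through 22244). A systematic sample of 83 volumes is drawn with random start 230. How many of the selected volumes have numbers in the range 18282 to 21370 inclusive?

11

k = 22244/83 = 268
First selection ≥ 18282: 230 + ⌈(18282−230)/268⌉·268 = 230 + 68×268 = 18454
Last selection ≤ 21370: 230 + ⌊(21370−230)/268⌋·268 = 230 + 78×268 = 21134
Count = 78 − 68 + 1 = 11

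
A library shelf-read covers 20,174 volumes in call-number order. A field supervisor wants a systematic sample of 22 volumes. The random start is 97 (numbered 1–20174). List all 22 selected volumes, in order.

k = N/n = 20174/22 = 917
volume 1: 97
volume 2: 97 + 917 = 1014
volume 3: 1014 + 917 = 1931
volume 4: 1931 + 917 = 2848
volume 5: 2848 + 917 = 3765
volume 6: 3765 + 917 = 4682
volume 7: 4682 + 917 = 5599
volume 8: 5599 + 917 = 6516
volume 9: 6516 + 917 = 7433
volume 10: 7433 + 917 = 8350
volume 11: 8350 + 917 = 9267
volume 12: 9267 + 917 = 10184
volume 13: 10184 + 917 = 11101
volume 14: 11101 + 917 = 12018
volume 15: 12018 + 917 = 12935
volume 16: 12935 + 917 = 13852
volume 17: 13852 + 917 = 14769
volume 18: 14769 + 917 = 15686
volume 19: 15686 + 917 = 16603
volume 20: 16603 + 917 = 17520
volume 21: 17520 + 917 = 18437
volume 22: 18437 + 917 = 19354

97, 1014, 1931, 2848, 3765, 4682, 5599, 6516, 7433, 8350, 9267, 10184, 11101, 12018, 12935, 13852, 14769, 15686, 16603, 17520, 18437, 19354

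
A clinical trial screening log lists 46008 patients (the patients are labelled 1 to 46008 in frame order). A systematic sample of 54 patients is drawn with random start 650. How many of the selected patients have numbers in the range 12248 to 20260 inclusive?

10

k = 46008/54 = 852
First selection ≥ 12248: 650 + ⌈(12248−650)/852⌉·852 = 650 + 14×852 = 12578
Last selection ≤ 20260: 650 + ⌊(20260−650)/852⌋·852 = 650 + 23×852 = 20246
Count = 23 − 14 + 1 = 10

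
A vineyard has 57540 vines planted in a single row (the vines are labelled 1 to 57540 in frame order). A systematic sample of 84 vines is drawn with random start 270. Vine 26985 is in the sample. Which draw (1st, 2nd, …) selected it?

40

k = 57540/84 = 685
position = (26985 − 270)/685 + 1 = 26715/685 + 1 = 39 + 1 = 40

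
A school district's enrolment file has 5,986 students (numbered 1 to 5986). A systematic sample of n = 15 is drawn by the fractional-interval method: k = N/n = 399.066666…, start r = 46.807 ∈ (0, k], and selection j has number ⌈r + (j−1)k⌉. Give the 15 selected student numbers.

47, 446, 845, 1245, 1644, 2043, 2442, 2841, 3240, 3639, 4038, 4437, 4836, 5235, 5634

j=1: r + 0k = 46.807 → ⌈·⌉ = 47
j=2: r + 1k = 445.873666… → ⌈·⌉ = 446
j=3: r + 2k = 844.940333… → ⌈·⌉ = 845
j=4: r + 3k = 1244.007 → ⌈·⌉ = 1245
j=5: r + 4k = 1643.073666… → ⌈·⌉ = 1644
j=6: r + 5k = 2042.140333… → ⌈·⌉ = 2043
j=7: r + 6k = 2441.207 → ⌈·⌉ = 2442
j=8: r + 7k = 2840.273666… → ⌈·⌉ = 2841
j=9: r + 8k = 3239.340333… → ⌈·⌉ = 3240
j=10: r + 9k = 3638.407 → ⌈·⌉ = 3639
j=11: r + 10k = 4037.473666… → ⌈·⌉ = 4038
j=12: r + 11k = 4436.540333… → ⌈·⌉ = 4437
j=13: r + 12k = 4835.607 → ⌈·⌉ = 4836
j=14: r + 13k = 5234.673666… → ⌈·⌉ = 5235
j=15: r + 14k = 5633.740333… → ⌈·⌉ = 5634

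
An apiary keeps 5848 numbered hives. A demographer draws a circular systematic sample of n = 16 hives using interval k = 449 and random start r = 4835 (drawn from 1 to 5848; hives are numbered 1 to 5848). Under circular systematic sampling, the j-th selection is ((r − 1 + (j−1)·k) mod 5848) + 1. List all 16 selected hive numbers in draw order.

4835, 5284, 5733, 334, 783, 1232, 1681, 2130, 2579, 3028, 3477, 3926, 4375, 4824, 5273, 5722

Selection 1: 4835
Selection 2: 4835 + 449 = 5284
Selection 3: 5284 + 449 = 5733
Selection 4: 5733 + 449 = 6182 → 6182 − 5848 = 334
Selection 5: 334 + 449 = 783
Selection 6: 783 + 449 = 1232
Selection 7: 1232 + 449 = 1681
Selection 8: 1681 + 449 = 2130
Selection 9: 2130 + 449 = 2579
Selection 10: 2579 + 449 = 3028
Selection 11: 3028 + 449 = 3477
Selection 12: 3477 + 449 = 3926
Selection 13: 3926 + 449 = 4375
Selection 14: 4375 + 449 = 4824
Selection 15: 4824 + 449 = 5273
Selection 16: 5273 + 449 = 5722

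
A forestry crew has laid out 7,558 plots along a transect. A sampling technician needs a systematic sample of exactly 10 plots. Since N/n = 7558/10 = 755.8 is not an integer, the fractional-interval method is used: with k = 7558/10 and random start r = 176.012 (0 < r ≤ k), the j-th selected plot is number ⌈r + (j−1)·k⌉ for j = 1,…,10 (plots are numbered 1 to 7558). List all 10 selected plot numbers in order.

177, 932, 1688, 2444, 3200, 3956, 4711, 5467, 6223, 6979

j=1: r + 0k = 176.012 → ⌈·⌉ = 177
j=2: r + 1k = 931.812 → ⌈·⌉ = 932
j=3: r + 2k = 1687.612 → ⌈·⌉ = 1688
j=4: r + 3k = 2443.412 → ⌈·⌉ = 2444
j=5: r + 4k = 3199.212 → ⌈·⌉ = 3200
j=6: r + 5k = 3955.012 → ⌈·⌉ = 3956
j=7: r + 6k = 4710.812 → ⌈·⌉ = 4711
j=8: r + 7k = 5466.612 → ⌈·⌉ = 5467
j=9: r + 8k = 6222.412 → ⌈·⌉ = 6223
j=10: r + 9k = 6978.212 → ⌈·⌉ = 6979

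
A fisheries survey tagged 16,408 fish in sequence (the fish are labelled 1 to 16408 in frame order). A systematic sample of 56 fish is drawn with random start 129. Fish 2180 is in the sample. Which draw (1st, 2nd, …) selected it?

k = 16408/56 = 293
position = (2180 − 129)/293 + 1 = 2051/293 + 1 = 7 + 1 = 8

8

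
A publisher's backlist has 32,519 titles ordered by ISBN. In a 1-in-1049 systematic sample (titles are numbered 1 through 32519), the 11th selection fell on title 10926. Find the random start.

436

k = 1049
r = 10926 − (11−1)×1049 = 10926 − 10490 = 436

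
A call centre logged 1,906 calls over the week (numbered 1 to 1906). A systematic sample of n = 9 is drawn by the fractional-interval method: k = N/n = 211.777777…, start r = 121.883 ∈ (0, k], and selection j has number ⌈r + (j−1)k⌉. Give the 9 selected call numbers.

j=1: r + 0k = 121.883 → ⌈·⌉ = 122
j=2: r + 1k = 333.660777… → ⌈·⌉ = 334
j=3: r + 2k = 545.438555… → ⌈·⌉ = 546
j=4: r + 3k = 757.216333… → ⌈·⌉ = 758
j=5: r + 4k = 968.994111… → ⌈·⌉ = 969
j=6: r + 5k = 1180.771888… → ⌈·⌉ = 1181
j=7: r + 6k = 1392.549666… → ⌈·⌉ = 1393
j=8: r + 7k = 1604.327444… → ⌈·⌉ = 1605
j=9: r + 8k = 1816.105222… → ⌈·⌉ = 1817

122, 334, 546, 758, 969, 1181, 1393, 1605, 1817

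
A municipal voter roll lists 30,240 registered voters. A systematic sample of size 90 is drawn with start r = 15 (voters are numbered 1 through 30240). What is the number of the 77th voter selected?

k = 30240/90 = 336
77th selection = r + (77−1)·k = 15 + 76×336 = 15 + 25536 = 25551

25551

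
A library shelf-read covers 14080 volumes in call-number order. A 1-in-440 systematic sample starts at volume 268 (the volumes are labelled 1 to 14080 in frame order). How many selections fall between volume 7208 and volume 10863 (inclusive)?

k = 440
First selection ≥ 7208: 268 + ⌈(7208−268)/440⌉·440 = 268 + 16×440 = 7308
Last selection ≤ 10863: 268 + ⌊(10863−268)/440⌋·440 = 268 + 24×440 = 10828
Count = 24 − 16 + 1 = 9

9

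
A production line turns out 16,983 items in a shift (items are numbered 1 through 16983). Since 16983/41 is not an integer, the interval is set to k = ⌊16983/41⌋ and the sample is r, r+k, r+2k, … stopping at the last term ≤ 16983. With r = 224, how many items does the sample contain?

k = ⌊16983/41⌋ = 414
Achieved size = ⌊(16983 − 224)/414⌋ + 1 = ⌊16759/414⌋ + 1 = 40 + 1 = 41
(last selection: 224 + 40×414 = 16784 ≤ 16983; next would be 17198 > 16983)

41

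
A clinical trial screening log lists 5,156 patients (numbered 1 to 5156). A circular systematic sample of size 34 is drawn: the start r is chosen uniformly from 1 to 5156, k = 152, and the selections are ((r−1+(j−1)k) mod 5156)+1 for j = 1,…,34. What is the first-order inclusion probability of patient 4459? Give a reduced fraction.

17/2578

For each position j, as r ranges over 1…5156 the j-th selection hits every patient exactly once, so patient 4459 is selected for exactly 34 of the 5156 starts.
Inclusion probability = 34/5156 = 17/2578.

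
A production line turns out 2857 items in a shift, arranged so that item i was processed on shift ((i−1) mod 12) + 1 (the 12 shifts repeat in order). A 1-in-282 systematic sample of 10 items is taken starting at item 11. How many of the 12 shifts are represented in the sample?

Consecutive selections differ by k = 282, so their shift numbers differ by 282 mod 12 = 6.
gcd(282, 12) = 6, so the sample visits 12/6 = 2 distinct residues mod 12.
Start 11 is shift 11; the shifts hit are 5, 11.

2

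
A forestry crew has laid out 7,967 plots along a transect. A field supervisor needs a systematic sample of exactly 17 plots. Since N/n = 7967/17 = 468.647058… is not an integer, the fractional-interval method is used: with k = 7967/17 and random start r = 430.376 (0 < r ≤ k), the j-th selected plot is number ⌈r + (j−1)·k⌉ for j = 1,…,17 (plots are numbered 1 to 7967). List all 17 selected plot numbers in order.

j=1: r + 0k = 430.376 → ⌈·⌉ = 431
j=2: r + 1k = 899.023058… → ⌈·⌉ = 900
j=3: r + 2k = 1367.670117… → ⌈·⌉ = 1368
j=4: r + 3k = 1836.317176… → ⌈·⌉ = 1837
j=5: r + 4k = 2304.964235… → ⌈·⌉ = 2305
j=6: r + 5k = 2773.611294… → ⌈·⌉ = 2774
j=7: r + 6k = 3242.258352… → ⌈·⌉ = 3243
j=8: r + 7k = 3710.905411… → ⌈·⌉ = 3711
j=9: r + 8k = 4179.552470… → ⌈·⌉ = 4180
j=10: r + 9k = 4648.199529… → ⌈·⌉ = 4649
j=11: r + 10k = 5116.846588… → ⌈·⌉ = 5117
j=12: r + 11k = 5585.493647… → ⌈·⌉ = 5586
j=13: r + 12k = 6054.140705… → ⌈·⌉ = 6055
j=14: r + 13k = 6522.787764… → ⌈·⌉ = 6523
j=15: r + 14k = 6991.434823… → ⌈·⌉ = 6992
j=16: r + 15k = 7460.081882… → ⌈·⌉ = 7461
j=17: r + 16k = 7928.728941… → ⌈·⌉ = 7929

431, 900, 1368, 1837, 2305, 2774, 3243, 3711, 4180, 4649, 5117, 5586, 6055, 6523, 6992, 7461, 7929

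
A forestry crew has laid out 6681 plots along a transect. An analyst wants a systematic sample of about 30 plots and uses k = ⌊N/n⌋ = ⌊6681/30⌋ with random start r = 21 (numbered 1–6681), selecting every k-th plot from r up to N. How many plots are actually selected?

31

k = ⌊6681/30⌋ = 222
Achieved size = ⌊(6681 − 21)/222⌋ + 1 = ⌊6660/222⌋ + 1 = 30 + 1 = 31
(last selection: 21 + 30×222 = 6681 ≤ 6681; next would be 6903 > 6681)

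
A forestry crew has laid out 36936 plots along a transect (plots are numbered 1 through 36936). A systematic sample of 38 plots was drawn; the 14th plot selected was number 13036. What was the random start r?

k = 36936/38 = 972
r = 13036 − (14−1)×972 = 13036 − 12636 = 400

400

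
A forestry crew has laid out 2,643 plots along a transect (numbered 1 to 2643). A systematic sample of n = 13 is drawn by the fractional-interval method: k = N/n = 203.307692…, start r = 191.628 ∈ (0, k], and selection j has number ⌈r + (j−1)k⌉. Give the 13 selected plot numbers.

192, 395, 599, 802, 1005, 1209, 1412, 1615, 1819, 2022, 2225, 2429, 2632

j=1: r + 0k = 191.628 → ⌈·⌉ = 192
j=2: r + 1k = 394.935692… → ⌈·⌉ = 395
j=3: r + 2k = 598.243384… → ⌈·⌉ = 599
j=4: r + 3k = 801.551076… → ⌈·⌉ = 802
j=5: r + 4k = 1004.858769… → ⌈·⌉ = 1005
j=6: r + 5k = 1208.166461… → ⌈·⌉ = 1209
j=7: r + 6k = 1411.474153… → ⌈·⌉ = 1412
j=8: r + 7k = 1614.781846… → ⌈·⌉ = 1615
j=9: r + 8k = 1818.089538… → ⌈·⌉ = 1819
j=10: r + 9k = 2021.397230… → ⌈·⌉ = 2022
j=11: r + 10k = 2224.704923… → ⌈·⌉ = 2225
j=12: r + 11k = 2428.012615… → ⌈·⌉ = 2429
j=13: r + 12k = 2631.320307… → ⌈·⌉ = 2632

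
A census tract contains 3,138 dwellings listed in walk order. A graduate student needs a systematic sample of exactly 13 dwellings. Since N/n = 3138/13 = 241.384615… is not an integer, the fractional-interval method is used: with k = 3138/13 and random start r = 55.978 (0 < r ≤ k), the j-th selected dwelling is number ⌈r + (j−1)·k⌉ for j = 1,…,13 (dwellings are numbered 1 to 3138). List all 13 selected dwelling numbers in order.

56, 298, 539, 781, 1022, 1263, 1505, 1746, 1988, 2229, 2470, 2712, 2953

j=1: r + 0k = 55.978 → ⌈·⌉ = 56
j=2: r + 1k = 297.362615… → ⌈·⌉ = 298
j=3: r + 2k = 538.747230… → ⌈·⌉ = 539
j=4: r + 3k = 780.131846… → ⌈·⌉ = 781
j=5: r + 4k = 1021.516461… → ⌈·⌉ = 1022
j=6: r + 5k = 1262.901076… → ⌈·⌉ = 1263
j=7: r + 6k = 1504.285692… → ⌈·⌉ = 1505
j=8: r + 7k = 1745.670307… → ⌈·⌉ = 1746
j=9: r + 8k = 1987.054923… → ⌈·⌉ = 1988
j=10: r + 9k = 2228.439538… → ⌈·⌉ = 2229
j=11: r + 10k = 2469.824153… → ⌈·⌉ = 2470
j=12: r + 11k = 2711.208769… → ⌈·⌉ = 2712
j=13: r + 12k = 2952.593384… → ⌈·⌉ = 2953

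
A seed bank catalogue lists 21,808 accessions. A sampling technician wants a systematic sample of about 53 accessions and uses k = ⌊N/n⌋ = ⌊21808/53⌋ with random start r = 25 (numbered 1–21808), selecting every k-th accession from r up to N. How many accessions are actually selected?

54

k = ⌊21808/53⌋ = 411
Achieved size = ⌊(21808 − 25)/411⌋ + 1 = ⌊21783/411⌋ + 1 = 53 + 1 = 54
(last selection: 25 + 53×411 = 21808 ≤ 21808; next would be 22219 > 21808)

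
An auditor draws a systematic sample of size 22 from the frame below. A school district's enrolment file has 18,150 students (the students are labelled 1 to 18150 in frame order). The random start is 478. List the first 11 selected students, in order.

478, 1303, 2128, 2953, 3778, 4603, 5428, 6253, 7078, 7903, 8728

k = N/n = 18150/22 = 825
student 1: 478
student 2: 478 + 825 = 1303
student 3: 1303 + 825 = 2128
student 4: 2128 + 825 = 2953
student 5: 2953 + 825 = 3778
student 6: 3778 + 825 = 4603
student 7: 4603 + 825 = 5428
student 8: 5428 + 825 = 6253
student 9: 6253 + 825 = 7078
student 10: 7078 + 825 = 7903
student 11: 7903 + 825 = 8728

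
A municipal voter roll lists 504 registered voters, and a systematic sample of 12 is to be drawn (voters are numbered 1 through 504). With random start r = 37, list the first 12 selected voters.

k = N/n = 504/12 = 42
voter 1: 37
voter 2: 37 + 42 = 79
voter 3: 79 + 42 = 121
voter 4: 121 + 42 = 163
voter 5: 163 + 42 = 205
voter 6: 205 + 42 = 247
voter 7: 247 + 42 = 289
voter 8: 289 + 42 = 331
voter 9: 331 + 42 = 373
voter 10: 373 + 42 = 415
voter 11: 415 + 42 = 457
voter 12: 457 + 42 = 499

37, 79, 121, 163, 205, 247, 289, 331, 373, 415, 457, 499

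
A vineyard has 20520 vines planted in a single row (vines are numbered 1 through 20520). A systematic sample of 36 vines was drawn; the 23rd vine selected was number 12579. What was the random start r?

k = 20520/36 = 570
r = 12579 − (23−1)×570 = 12579 − 12540 = 39

39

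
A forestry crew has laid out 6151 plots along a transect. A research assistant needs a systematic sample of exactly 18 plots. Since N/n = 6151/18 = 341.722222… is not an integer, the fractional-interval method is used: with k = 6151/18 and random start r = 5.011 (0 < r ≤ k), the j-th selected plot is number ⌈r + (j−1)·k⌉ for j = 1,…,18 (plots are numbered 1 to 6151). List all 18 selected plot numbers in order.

j=1: r + 0k = 5.011 → ⌈·⌉ = 6
j=2: r + 1k = 346.733222… → ⌈·⌉ = 347
j=3: r + 2k = 688.455444… → ⌈·⌉ = 689
j=4: r + 3k = 1030.177666… → ⌈·⌉ = 1031
j=5: r + 4k = 1371.899888… → ⌈·⌉ = 1372
j=6: r + 5k = 1713.622111… → ⌈·⌉ = 1714
j=7: r + 6k = 2055.344333… → ⌈·⌉ = 2056
j=8: r + 7k = 2397.066555… → ⌈·⌉ = 2398
j=9: r + 8k = 2738.788777… → ⌈·⌉ = 2739
j=10: r + 9k = 3080.511 → ⌈·⌉ = 3081
j=11: r + 10k = 3422.233222… → ⌈·⌉ = 3423
j=12: r + 11k = 3763.955444… → ⌈·⌉ = 3764
j=13: r + 12k = 4105.677666… → ⌈·⌉ = 4106
j=14: r + 13k = 4447.399888… → ⌈·⌉ = 4448
j=15: r + 14k = 4789.122111… → ⌈·⌉ = 4790
j=16: r + 15k = 5130.844333… → ⌈·⌉ = 5131
j=17: r + 16k = 5472.566555… → ⌈·⌉ = 5473
j=18: r + 17k = 5814.288777… → ⌈·⌉ = 5815

6, 347, 689, 1031, 1372, 1714, 2056, 2398, 2739, 3081, 3423, 3764, 4106, 4448, 4790, 5131, 5473, 5815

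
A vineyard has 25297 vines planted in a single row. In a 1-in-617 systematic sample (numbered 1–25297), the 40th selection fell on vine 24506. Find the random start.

k = 617
r = 24506 − (40−1)×617 = 24506 − 24063 = 443

443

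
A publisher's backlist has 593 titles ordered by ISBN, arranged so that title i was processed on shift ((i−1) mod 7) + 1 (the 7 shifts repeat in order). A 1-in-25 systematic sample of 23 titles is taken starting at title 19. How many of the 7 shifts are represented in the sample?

7

Consecutive selections differ by k = 25, so their shift numbers differ by 25 mod 7 = 4.
gcd(25, 7) = 1, so the sample visits 7/1 = 7 distinct residues mod 7.
Start 19 is shift 5; the shifts hit are 1, 2, 3, 4, 5, 6, 7.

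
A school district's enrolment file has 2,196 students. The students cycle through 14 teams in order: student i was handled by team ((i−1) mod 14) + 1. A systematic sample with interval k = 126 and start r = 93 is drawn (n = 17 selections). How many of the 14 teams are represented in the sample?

Consecutive selections differ by k = 126, so their team numbers differ by 126 mod 14 = 0.
gcd(126, 14) = 14, so the sample visits 14/14 = 1 distinct residues mod 14.
Start 93 is team 9; the teams hit are 9.

1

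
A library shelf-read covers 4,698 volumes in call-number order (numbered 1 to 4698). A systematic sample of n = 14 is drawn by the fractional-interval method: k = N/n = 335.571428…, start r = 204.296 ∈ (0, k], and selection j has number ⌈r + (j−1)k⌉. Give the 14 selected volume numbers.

j=1: r + 0k = 204.296 → ⌈·⌉ = 205
j=2: r + 1k = 539.867428… → ⌈·⌉ = 540
j=3: r + 2k = 875.438857… → ⌈·⌉ = 876
j=4: r + 3k = 1211.010285… → ⌈·⌉ = 1212
j=5: r + 4k = 1546.581714… → ⌈·⌉ = 1547
j=6: r + 5k = 1882.153142… → ⌈·⌉ = 1883
j=7: r + 6k = 2217.724571… → ⌈·⌉ = 2218
j=8: r + 7k = 2553.296 → ⌈·⌉ = 2554
j=9: r + 8k = 2888.867428… → ⌈·⌉ = 2889
j=10: r + 9k = 3224.438857… → ⌈·⌉ = 3225
j=11: r + 10k = 3560.010285… → ⌈·⌉ = 3561
j=12: r + 11k = 3895.581714… → ⌈·⌉ = 3896
j=13: r + 12k = 4231.153142… → ⌈·⌉ = 4232
j=14: r + 13k = 4566.724571… → ⌈·⌉ = 4567

205, 540, 876, 1212, 1547, 1883, 2218, 2554, 2889, 3225, 3561, 3896, 4232, 4567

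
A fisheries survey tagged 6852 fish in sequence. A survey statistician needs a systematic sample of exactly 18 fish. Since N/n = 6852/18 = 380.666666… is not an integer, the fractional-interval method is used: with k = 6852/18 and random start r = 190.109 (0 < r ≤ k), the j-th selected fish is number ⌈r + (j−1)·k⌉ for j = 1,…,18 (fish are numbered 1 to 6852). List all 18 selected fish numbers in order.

j=1: r + 0k = 190.109 → ⌈·⌉ = 191
j=2: r + 1k = 570.775666… → ⌈·⌉ = 571
j=3: r + 2k = 951.442333… → ⌈·⌉ = 952
j=4: r + 3k = 1332.109 → ⌈·⌉ = 1333
j=5: r + 4k = 1712.775666… → ⌈·⌉ = 1713
j=6: r + 5k = 2093.442333… → ⌈·⌉ = 2094
j=7: r + 6k = 2474.109 → ⌈·⌉ = 2475
j=8: r + 7k = 2854.775666… → ⌈·⌉ = 2855
j=9: r + 8k = 3235.442333… → ⌈·⌉ = 3236
j=10: r + 9k = 3616.109 → ⌈·⌉ = 3617
j=11: r + 10k = 3996.775666… → ⌈·⌉ = 3997
j=12: r + 11k = 4377.442333… → ⌈·⌉ = 4378
j=13: r + 12k = 4758.109 → ⌈·⌉ = 4759
j=14: r + 13k = 5138.775666… → ⌈·⌉ = 5139
j=15: r + 14k = 5519.442333… → ⌈·⌉ = 5520
j=16: r + 15k = 5900.109 → ⌈·⌉ = 5901
j=17: r + 16k = 6280.775666… → ⌈·⌉ = 6281
j=18: r + 17k = 6661.442333… → ⌈·⌉ = 6662

191, 571, 952, 1333, 1713, 2094, 2475, 2855, 3236, 3617, 3997, 4378, 4759, 5139, 5520, 5901, 6281, 6662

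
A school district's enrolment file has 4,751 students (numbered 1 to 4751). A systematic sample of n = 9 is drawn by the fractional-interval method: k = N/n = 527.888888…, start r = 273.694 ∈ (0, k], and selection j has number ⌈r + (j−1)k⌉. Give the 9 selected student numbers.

j=1: r + 0k = 273.694 → ⌈·⌉ = 274
j=2: r + 1k = 801.582888… → ⌈·⌉ = 802
j=3: r + 2k = 1329.471777… → ⌈·⌉ = 1330
j=4: r + 3k = 1857.360666… → ⌈·⌉ = 1858
j=5: r + 4k = 2385.249555… → ⌈·⌉ = 2386
j=6: r + 5k = 2913.138444… → ⌈·⌉ = 2914
j=7: r + 6k = 3441.027333… → ⌈·⌉ = 3442
j=8: r + 7k = 3968.916222… → ⌈·⌉ = 3969
j=9: r + 8k = 4496.805111… → ⌈·⌉ = 4497

274, 802, 1330, 1858, 2386, 2914, 3442, 3969, 4497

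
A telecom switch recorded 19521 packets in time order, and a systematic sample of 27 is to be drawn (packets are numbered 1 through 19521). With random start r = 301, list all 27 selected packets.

301, 1024, 1747, 2470, 3193, 3916, 4639, 5362, 6085, 6808, 7531, 8254, 8977, 9700, 10423, 11146, 11869, 12592, 13315, 14038, 14761, 15484, 16207, 16930, 17653, 18376, 19099

k = N/n = 19521/27 = 723
packet 1: 301
packet 2: 301 + 723 = 1024
packet 3: 1024 + 723 = 1747
packet 4: 1747 + 723 = 2470
packet 5: 2470 + 723 = 3193
packet 6: 3193 + 723 = 3916
packet 7: 3916 + 723 = 4639
packet 8: 4639 + 723 = 5362
packet 9: 5362 + 723 = 6085
packet 10: 6085 + 723 = 6808
packet 11: 6808 + 723 = 7531
packet 12: 7531 + 723 = 8254
packet 13: 8254 + 723 = 8977
packet 14: 8977 + 723 = 9700
packet 15: 9700 + 723 = 10423
packet 16: 10423 + 723 = 11146
packet 17: 11146 + 723 = 11869
packet 18: 11869 + 723 = 12592
packet 19: 12592 + 723 = 13315
packet 20: 13315 + 723 = 14038
packet 21: 14038 + 723 = 14761
packet 22: 14761 + 723 = 15484
packet 23: 15484 + 723 = 16207
packet 24: 16207 + 723 = 16930
packet 25: 16930 + 723 = 17653
packet 26: 17653 + 723 = 18376
packet 27: 18376 + 723 = 19099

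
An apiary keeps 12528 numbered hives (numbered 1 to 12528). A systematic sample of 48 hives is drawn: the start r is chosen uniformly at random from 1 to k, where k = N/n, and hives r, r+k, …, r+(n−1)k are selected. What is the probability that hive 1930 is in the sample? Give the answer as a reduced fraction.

1/261

k = 12528/48 = 261.
Hive 1930 is selected iff r ≡ 1930 (mod 261); exactly one such r in {1,…,261}.
Inclusion probability = 1/261.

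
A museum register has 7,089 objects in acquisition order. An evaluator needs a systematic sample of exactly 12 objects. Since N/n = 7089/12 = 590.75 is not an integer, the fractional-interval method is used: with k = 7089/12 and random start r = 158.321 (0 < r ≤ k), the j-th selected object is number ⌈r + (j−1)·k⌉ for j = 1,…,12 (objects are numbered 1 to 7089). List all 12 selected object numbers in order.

j=1: r + 0k = 158.321 → ⌈·⌉ = 159
j=2: r + 1k = 749.071 → ⌈·⌉ = 750
j=3: r + 2k = 1339.821 → ⌈·⌉ = 1340
j=4: r + 3k = 1930.571 → ⌈·⌉ = 1931
j=5: r + 4k = 2521.321 → ⌈·⌉ = 2522
j=6: r + 5k = 3112.071 → ⌈·⌉ = 3113
j=7: r + 6k = 3702.821 → ⌈·⌉ = 3703
j=8: r + 7k = 4293.571 → ⌈·⌉ = 4294
j=9: r + 8k = 4884.321 → ⌈·⌉ = 4885
j=10: r + 9k = 5475.071 → ⌈·⌉ = 5476
j=11: r + 10k = 6065.821 → ⌈·⌉ = 6066
j=12: r + 11k = 6656.571 → ⌈·⌉ = 6657

159, 750, 1340, 1931, 2522, 3113, 3703, 4294, 4885, 5476, 6066, 6657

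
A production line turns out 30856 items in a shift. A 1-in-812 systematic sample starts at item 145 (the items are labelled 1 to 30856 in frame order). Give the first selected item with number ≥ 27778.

k = 812
Steps past start: ⌈(27778 − 145)/812⌉ = ⌈27633/812⌉ = 35
Selected item: 145 + 35×812 = 28565

28565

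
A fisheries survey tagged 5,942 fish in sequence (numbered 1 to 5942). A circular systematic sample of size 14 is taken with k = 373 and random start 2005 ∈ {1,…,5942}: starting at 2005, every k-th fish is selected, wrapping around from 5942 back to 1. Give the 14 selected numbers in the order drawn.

2005, 2378, 2751, 3124, 3497, 3870, 4243, 4616, 4989, 5362, 5735, 166, 539, 912

Selection 1: 2005
Selection 2: 2005 + 373 = 2378
Selection 3: 2378 + 373 = 2751
Selection 4: 2751 + 373 = 3124
Selection 5: 3124 + 373 = 3497
Selection 6: 3497 + 373 = 3870
Selection 7: 3870 + 373 = 4243
Selection 8: 4243 + 373 = 4616
Selection 9: 4616 + 373 = 4989
Selection 10: 4989 + 373 = 5362
Selection 11: 5362 + 373 = 5735
Selection 12: 5735 + 373 = 6108 → 6108 − 5942 = 166
Selection 13: 166 + 373 = 539
Selection 14: 539 + 373 = 912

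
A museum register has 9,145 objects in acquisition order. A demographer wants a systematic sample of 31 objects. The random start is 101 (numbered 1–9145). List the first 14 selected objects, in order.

101, 396, 691, 986, 1281, 1576, 1871, 2166, 2461, 2756, 3051, 3346, 3641, 3936

k = N/n = 9145/31 = 295
object 1: 101
object 2: 101 + 295 = 396
object 3: 396 + 295 = 691
object 4: 691 + 295 = 986
object 5: 986 + 295 = 1281
object 6: 1281 + 295 = 1576
object 7: 1576 + 295 = 1871
object 8: 1871 + 295 = 2166
object 9: 2166 + 295 = 2461
object 10: 2461 + 295 = 2756
object 11: 2756 + 295 = 3051
object 12: 3051 + 295 = 3346
object 13: 3346 + 295 = 3641
object 14: 3641 + 295 = 3936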